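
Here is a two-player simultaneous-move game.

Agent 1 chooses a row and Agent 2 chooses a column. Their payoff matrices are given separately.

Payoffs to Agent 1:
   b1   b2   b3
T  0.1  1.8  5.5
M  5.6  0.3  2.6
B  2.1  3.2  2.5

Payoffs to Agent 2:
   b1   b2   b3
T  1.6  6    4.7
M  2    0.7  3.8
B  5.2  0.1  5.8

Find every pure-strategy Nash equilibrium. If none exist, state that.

Agent 1 against b1: payoffs 0.1, 5.6, 2.1 → best response M.
Agent 1 against b2: payoffs 1.8, 0.3, 3.2 → best response B.
Agent 1 against b3: payoffs 5.5, 2.6, 2.5 → best response T.
Agent 2 against T: payoffs 1.6, 6, 4.7 → best response b2.
Agent 2 against M: payoffs 2, 0.7, 3.8 → best response b3.
Agent 2 against B: payoffs 5.2, 0.1, 5.8 → best response b3.
No profile is a mutual best response for all players.

There is no pure-strategy Nash equilibrium.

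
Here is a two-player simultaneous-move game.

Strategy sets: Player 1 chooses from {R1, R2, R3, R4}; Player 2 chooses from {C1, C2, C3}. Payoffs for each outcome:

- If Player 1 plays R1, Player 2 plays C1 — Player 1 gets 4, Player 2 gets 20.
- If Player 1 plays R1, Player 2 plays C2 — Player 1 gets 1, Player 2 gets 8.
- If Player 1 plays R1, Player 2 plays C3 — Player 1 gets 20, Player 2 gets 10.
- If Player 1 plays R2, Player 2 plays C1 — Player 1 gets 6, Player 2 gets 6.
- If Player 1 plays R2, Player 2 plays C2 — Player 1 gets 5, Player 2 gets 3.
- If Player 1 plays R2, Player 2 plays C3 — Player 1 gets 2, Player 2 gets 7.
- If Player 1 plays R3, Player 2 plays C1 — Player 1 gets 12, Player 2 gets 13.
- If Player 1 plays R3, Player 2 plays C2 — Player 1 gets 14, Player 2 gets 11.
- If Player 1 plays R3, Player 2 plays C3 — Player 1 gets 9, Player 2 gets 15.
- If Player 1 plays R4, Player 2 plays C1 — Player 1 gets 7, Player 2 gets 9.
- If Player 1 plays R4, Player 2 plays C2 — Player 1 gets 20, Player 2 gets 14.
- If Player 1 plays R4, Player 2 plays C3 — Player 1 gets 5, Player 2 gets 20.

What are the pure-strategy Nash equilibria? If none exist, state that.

(R1, C1): Player 1 can switch to R2 (4 → 6). Not NE.
(R1, C2): Player 1 can switch to R2 (1 → 5). Not NE.
(R1, C3): Player 2 can switch to C1 (10 → 20). Not NE.
(R2, C1): Player 1 can switch to R3 (6 → 12). Not NE.
(R2, C2): Player 1 can switch to R3 (5 → 14). Not NE.
(R2, C3): Player 1 can switch to R1 (2 → 20). Not NE.
(R3, C1): Player 2 can switch to C3 (13 → 15). Not NE.
(R3, C2): Player 1 can switch to R4 (14 → 20). Not NE.
(R3, C3): Player 1 can switch to R1 (9 → 20). Not NE.
(R4, C1): Player 1 can switch to R3 (7 → 12). Not NE.
(The remaining 2 profiles each have a profitable deviation by the same check.)

none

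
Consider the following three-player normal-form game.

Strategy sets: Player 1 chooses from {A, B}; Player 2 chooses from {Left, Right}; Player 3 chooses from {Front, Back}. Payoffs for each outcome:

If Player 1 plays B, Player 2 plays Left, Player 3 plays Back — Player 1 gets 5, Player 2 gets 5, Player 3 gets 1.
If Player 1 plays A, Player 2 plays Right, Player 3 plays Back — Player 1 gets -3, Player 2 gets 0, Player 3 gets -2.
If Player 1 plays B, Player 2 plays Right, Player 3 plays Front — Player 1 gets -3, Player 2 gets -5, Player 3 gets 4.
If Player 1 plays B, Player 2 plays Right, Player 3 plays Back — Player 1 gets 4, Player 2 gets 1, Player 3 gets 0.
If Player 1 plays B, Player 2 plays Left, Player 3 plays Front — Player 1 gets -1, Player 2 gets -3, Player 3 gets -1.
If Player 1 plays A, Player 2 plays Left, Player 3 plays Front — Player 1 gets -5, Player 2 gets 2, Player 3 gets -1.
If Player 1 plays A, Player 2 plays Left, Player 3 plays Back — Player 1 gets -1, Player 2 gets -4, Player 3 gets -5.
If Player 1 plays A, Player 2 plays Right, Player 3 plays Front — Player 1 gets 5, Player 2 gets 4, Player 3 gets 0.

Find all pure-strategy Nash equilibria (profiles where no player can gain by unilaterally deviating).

The pure Nash equilibria are (A, Right, Front); (B, Left, Back).

Check each profile: it is a Nash equilibrium iff no player can strictly gain by switching unilaterally.
(A, Left, Front): Player 1 can switch to B (-5 → -1). Not NE.
(A, Left, Back): Player 1 can switch to B (-1 → 5). Not NE.
(A, Right, Front): Player 1 gets 5, best alternative -3; Player 2 gets 4, best alternative 2; Player 3 gets 0, best alternative -2. No profitable deviation — NE.
(A, Right, Back): Player 1 can switch to B (-3 → 4). Not NE.
(B, Left, Front): Player 3 can switch to Back (-1 → 1). Not NE.
(B, Left, Back): Player 1 gets 5, best alternative -1; Player 2 gets 5, best alternative 1; Player 3 gets 1, best alternative -1. No profitable deviation — NE.
(B, Right, Front): Player 1 can switch to A (-3 → 5). Not NE.
(B, Right, Back): Player 2 can switch to Left (1 → 5). Not NE.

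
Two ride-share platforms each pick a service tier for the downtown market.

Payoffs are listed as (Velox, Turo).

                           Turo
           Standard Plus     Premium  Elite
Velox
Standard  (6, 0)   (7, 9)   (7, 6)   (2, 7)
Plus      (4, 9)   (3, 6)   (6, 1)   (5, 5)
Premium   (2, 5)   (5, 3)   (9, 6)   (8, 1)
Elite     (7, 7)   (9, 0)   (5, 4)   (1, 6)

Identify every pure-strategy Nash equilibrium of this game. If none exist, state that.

Pure-strategy Nash equilibria: (Premium, Premium) and (Elite, Standard)

Velox against Standard: payoffs 6, 4, 2, 7 → best response Elite.
Velox against Plus: payoffs 7, 3, 5, 9 → best response Elite.
Velox against Premium: payoffs 7, 6, 9, 5 → best response Premium.
Velox against Elite: payoffs 2, 5, 8, 1 → best response Premium.
Turo against Standard: payoffs 0, 9, 6, 7 → best response Plus.
Turo against Plus: payoffs 9, 6, 1, 5 → best response Standard.
Turo against Premium: payoffs 5, 3, 6, 1 → best response Premium.
Turo against Elite: payoffs 7, 0, 4, 6 → best response Standard.
Mutual best responses: (Premium, Premium); (Elite, Standard).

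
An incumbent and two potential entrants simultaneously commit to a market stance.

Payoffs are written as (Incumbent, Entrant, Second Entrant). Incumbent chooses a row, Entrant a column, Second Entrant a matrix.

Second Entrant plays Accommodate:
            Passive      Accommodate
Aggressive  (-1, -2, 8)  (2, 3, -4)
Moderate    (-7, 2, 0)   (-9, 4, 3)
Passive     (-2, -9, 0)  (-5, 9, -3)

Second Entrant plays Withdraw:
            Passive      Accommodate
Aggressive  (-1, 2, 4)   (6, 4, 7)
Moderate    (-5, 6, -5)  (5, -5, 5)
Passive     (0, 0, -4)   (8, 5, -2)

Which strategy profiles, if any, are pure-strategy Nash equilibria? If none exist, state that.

For each strategy profile, look for a profitable unilateral deviation.
(Aggressive, Passive, Accommodate): Entrant can switch to Accommodate (-2 → 3). Not NE.
(Aggressive, Passive, Withdraw): Incumbent can switch to Passive (-1 → 0). Not NE.
(Aggressive, Accommodate, Accommodate): Second Entrant can switch to Withdraw (-4 → 7). Not NE.
(Aggressive, Accommodate, Withdraw): Incumbent can switch to Passive (6 → 8). Not NE.
(Moderate, Passive, Accommodate): Incumbent can switch to Aggressive (-7 → -1). Not NE.
(Moderate, Passive, Withdraw): Incumbent can switch to Aggressive (-5 → -1). Not NE.
(Moderate, Accommodate, Accommodate): Incumbent can switch to Aggressive (-9 → 2). Not NE.
(Moderate, Accommodate, Withdraw): Incumbent can switch to Aggressive (5 → 6). Not NE.
(Passive, Passive, Accommodate): Incumbent can switch to Aggressive (-2 → -1). Not NE.
(Passive, Passive, Withdraw): Entrant can switch to Accommodate (0 → 5). Not NE.
(Passive, Accommodate, Withdraw): Incumbent gets 8, best alternative 6; Entrant gets 5, best alternative 0; Second Entrant gets -2, best alternative -3. No profitable deviation — NE.
(The remaining 1 profile has a profitable deviation by the same check.)

(Passive, Accommodate, Withdraw)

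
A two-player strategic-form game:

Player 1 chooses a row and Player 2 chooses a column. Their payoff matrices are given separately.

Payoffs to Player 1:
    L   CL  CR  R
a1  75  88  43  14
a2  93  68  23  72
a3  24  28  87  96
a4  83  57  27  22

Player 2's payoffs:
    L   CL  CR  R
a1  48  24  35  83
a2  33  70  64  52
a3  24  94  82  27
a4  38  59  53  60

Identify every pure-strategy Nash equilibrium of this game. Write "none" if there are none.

none

For each strategy profile, look for a profitable unilateral deviation.
(a1, L): Player 1 can switch to a2 (75 → 93). Not NE.
(a1, CL): Player 2 can switch to L (24 → 48). Not NE.
(a1, CR): Player 1 can switch to a3 (43 → 87). Not NE.
(a1, R): Player 1 can switch to a2 (14 → 72). Not NE.
(a2, L): Player 2 can switch to CL (33 → 70). Not NE.
(a2, CL): Player 1 can switch to a1 (68 → 88). Not NE.
(a2, CR): Player 1 can switch to a1 (23 → 43). Not NE.
(a2, R): Player 1 can switch to a3 (72 → 96). Not NE.
(a3, L): Player 1 can switch to a1 (24 → 75). Not NE.
(a3, CL): Player 1 can switch to a1 (28 → 88). Not NE.
(a3, CR): Player 2 can switch to CL (82 → 94). Not NE.
(a3, R): Player 2 can switch to CL (27 → 94). Not NE.
(The remaining 4 profiles each have a profitable deviation by the same check.)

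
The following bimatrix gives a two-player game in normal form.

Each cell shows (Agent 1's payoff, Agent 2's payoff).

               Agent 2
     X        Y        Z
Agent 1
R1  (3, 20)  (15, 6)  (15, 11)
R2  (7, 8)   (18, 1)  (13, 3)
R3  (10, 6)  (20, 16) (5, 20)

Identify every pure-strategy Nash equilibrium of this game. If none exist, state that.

Agent 1 against X: payoffs 3, 7, 10 → best response R3.
Agent 1 against Y: payoffs 15, 18, 20 → best response R3.
Agent 1 against Z: payoffs 15, 13, 5 → best response R1.
Agent 2 against R1: payoffs 20, 6, 11 → best response X.
Agent 2 against R2: payoffs 8, 1, 3 → best response X.
Agent 2 against R3: payoffs 6, 16, 20 → best response Z.
No profile is a mutual best response for all players.

No pure-strategy Nash equilibrium.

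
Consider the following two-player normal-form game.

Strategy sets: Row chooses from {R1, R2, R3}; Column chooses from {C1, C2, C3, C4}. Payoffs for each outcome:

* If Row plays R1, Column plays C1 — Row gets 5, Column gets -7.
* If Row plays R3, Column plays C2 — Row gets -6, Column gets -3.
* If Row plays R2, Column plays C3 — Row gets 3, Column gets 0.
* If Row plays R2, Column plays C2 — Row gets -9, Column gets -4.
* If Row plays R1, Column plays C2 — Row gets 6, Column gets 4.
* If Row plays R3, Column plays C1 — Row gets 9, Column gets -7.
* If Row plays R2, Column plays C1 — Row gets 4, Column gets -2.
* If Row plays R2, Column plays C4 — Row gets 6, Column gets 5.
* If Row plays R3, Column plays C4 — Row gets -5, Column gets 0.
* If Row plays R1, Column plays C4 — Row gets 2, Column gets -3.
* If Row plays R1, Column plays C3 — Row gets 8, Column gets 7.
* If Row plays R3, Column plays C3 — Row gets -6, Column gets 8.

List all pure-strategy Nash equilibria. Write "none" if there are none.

Row against C1: payoffs 5, 4, 9 → best response R3.
Row against C2: payoffs 6, -9, -6 → best response R1.
Row against C3: payoffs 8, 3, -6 → best response R1.
Row against C4: payoffs 2, 6, -5 → best response R2.
Column against R1: payoffs -7, 4, 7, -3 → best response C3.
Column against R2: payoffs -2, -4, 0, 5 → best response C4.
Column against R3: payoffs -7, -3, 8, 0 → best response C3.
Mutual best responses: (R1, C3); (R2, C4).

Pure-strategy Nash equilibria: (R1, C3), (R2, C4)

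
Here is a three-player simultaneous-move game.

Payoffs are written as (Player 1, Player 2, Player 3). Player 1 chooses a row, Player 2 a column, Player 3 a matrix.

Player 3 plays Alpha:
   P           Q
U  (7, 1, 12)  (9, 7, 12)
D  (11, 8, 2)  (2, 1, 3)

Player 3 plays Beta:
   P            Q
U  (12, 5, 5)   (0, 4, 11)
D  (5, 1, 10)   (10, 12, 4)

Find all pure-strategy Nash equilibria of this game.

(U, Q, Alpha); (D, Q, Beta)

Player 1 against (P, Alpha): payoffs 7, 11 → best response D.
Player 1 against (P, Beta): payoffs 12, 5 → best response U.
Player 1 against (Q, Alpha): payoffs 9, 2 → best response U.
Player 1 against (Q, Beta): payoffs 0, 10 → best response D.
Player 2 against (U, Alpha): payoffs 1, 7 → best response Q.
Player 2 against (U, Beta): payoffs 5, 4 → best response P.
Player 2 against (D, Alpha): payoffs 8, 1 → best response P.
Player 2 against (D, Beta): payoffs 1, 12 → best response Q.
Player 3 against (U, P): payoffs 12, 5 → best response Alpha.
Player 3 against (U, Q): payoffs 12, 11 → best response Alpha.
Player 3 against (D, P): payoffs 2, 10 → best response Beta.
Player 3 against (D, Q): payoffs 3, 4 → best response Beta.
Mutual best responses: (U, Q, Alpha); (D, Q, Beta).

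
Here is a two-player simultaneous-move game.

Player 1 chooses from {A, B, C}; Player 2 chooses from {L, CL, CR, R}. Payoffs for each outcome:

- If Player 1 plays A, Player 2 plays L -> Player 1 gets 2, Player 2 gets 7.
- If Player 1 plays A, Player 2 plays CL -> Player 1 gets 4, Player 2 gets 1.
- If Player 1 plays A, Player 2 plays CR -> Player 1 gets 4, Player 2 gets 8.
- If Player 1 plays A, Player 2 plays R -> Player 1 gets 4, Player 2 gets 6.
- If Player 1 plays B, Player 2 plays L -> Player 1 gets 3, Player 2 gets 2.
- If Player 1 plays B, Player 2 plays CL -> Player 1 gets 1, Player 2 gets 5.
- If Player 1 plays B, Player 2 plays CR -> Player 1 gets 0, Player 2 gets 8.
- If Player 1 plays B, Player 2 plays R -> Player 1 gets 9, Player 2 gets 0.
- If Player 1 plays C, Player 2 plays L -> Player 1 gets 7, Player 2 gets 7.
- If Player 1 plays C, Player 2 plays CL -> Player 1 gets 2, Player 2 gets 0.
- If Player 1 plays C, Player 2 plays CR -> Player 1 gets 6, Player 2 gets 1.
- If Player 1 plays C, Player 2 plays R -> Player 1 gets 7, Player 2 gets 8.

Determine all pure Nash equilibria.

none

(A, L): Player 1 can switch to B (2 → 3). Not NE.
(A, CL): Player 2 can switch to L (1 → 7). Not NE.
(A, CR): Player 1 can switch to C (4 → 6). Not NE.
(A, R): Player 1 can switch to B (4 → 9). Not NE.
(B, L): Player 1 can switch to C (3 → 7). Not NE.
(B, CL): Player 1 can switch to A (1 → 4). Not NE.
(B, CR): Player 1 can switch to A (0 → 4). Not NE.
(B, R): Player 2 can switch to L (0 → 2). Not NE.
(C, L): Player 2 can switch to R (7 → 8). Not NE.
(C, CL): Player 1 can switch to A (2 → 4). Not NE.
(The remaining 2 profiles each have a profitable deviation by the same check.)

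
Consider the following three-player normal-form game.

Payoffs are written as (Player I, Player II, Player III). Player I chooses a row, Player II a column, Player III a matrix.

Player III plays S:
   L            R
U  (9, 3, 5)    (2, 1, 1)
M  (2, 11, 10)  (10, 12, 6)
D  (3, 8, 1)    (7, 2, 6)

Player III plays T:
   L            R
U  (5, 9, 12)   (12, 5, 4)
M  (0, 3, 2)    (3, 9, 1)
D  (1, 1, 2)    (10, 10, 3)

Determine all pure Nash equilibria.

Mark each player's best response to every combination of opponents' strategies; a profile where every player is best-responding is a pure Nash equilibrium.
Player I against (L, S): payoffs 9, 2, 3 → best response U.
Player I against (L, T): payoffs 5, 0, 1 → best response U.
Player I against (R, S): payoffs 2, 10, 7 → best response M.
Player I against (R, T): payoffs 12, 3, 10 → best response U.
Player II against (U, S): payoffs 3, 1 → best response L.
Player II against (U, T): payoffs 9, 5 → best response L.
Player II against (M, S): payoffs 11, 12 → best response R.
Player II against (M, T): payoffs 3, 9 → best response R.
Player II against (D, S): payoffs 8, 2 → best response L.
Player II against (D, T): payoffs 1, 10 → best response R.
Player III against (U, L): payoffs 5, 12 → best response T.
Player III against (U, R): payoffs 1, 4 → best response T.
Player III against (M, L): payoffs 10, 2 → best response S.
Player III against (M, R): payoffs 6, 1 → best response S.
Player III against (D, L): payoffs 1, 2 → best response T.
Player III against (D, R): payoffs 6, 3 → best response S.
Mutual best responses: (U, L, T); (M, R, S).

Pure-strategy Nash equilibria: (U, L, T) and (M, R, S)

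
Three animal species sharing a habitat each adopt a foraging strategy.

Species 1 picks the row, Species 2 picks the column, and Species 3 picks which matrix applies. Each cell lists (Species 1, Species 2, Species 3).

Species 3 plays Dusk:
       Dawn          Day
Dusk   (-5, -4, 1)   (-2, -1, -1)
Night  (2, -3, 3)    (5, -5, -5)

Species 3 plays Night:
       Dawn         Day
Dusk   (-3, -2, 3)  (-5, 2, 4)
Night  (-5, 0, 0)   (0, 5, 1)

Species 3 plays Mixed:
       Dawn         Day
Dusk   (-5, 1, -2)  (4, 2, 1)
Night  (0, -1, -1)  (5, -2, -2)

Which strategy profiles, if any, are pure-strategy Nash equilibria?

(Night, Dawn, Dusk); (Night, Day, Night)

Species 1 against (Dawn, Dusk): payoffs -5, 2 → best response Night.
Species 1 against (Dawn, Night): payoffs -3, -5 → best response Dusk.
Species 1 against (Dawn, Mixed): payoffs -5, 0 → best response Night.
Species 1 against (Day, Dusk): payoffs -2, 5 → best response Night.
Species 1 against (Day, Night): payoffs -5, 0 → best response Night.
Species 1 against (Day, Mixed): payoffs 4, 5 → best response Night.
Species 2 against (Dusk, Dusk): payoffs -4, -1 → best response Day.
Species 2 against (Dusk, Night): payoffs -2, 2 → best response Day.
Species 2 against (Dusk, Mixed): payoffs 1, 2 → best response Day.
Species 2 against (Night, Dusk): payoffs -3, -5 → best response Dawn.
Species 2 against (Night, Night): payoffs 0, 5 → best response Day.
Species 2 against (Night, Mixed): payoffs -1, -2 → best response Dawn.
Species 3 against (Dusk, Dawn): payoffs 1, 3, -2 → best response Night.
Species 3 against (Dusk, Day): payoffs -1, 4, 1 → best response Night.
Species 3 against (Night, Dawn): payoffs 3, 0, -1 → best response Dusk.
Species 3 against (Night, Day): payoffs -5, 1, -2 → best response Night.
Mutual best responses: (Night, Dawn, Dusk); (Night, Day, Night).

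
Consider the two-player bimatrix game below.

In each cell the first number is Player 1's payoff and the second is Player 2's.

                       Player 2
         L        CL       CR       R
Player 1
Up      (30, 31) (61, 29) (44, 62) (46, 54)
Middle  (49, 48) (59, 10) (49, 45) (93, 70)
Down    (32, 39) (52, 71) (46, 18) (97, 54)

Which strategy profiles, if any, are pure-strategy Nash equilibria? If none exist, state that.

Check each profile: it is a Nash equilibrium iff no player can strictly gain by switching unilaterally.
(Up, L): Player 1 can switch to Middle (30 → 49). Not NE.
(Up, CL): Player 2 can switch to L (29 → 31). Not NE.
(Up, CR): Player 1 can switch to Middle (44 → 49). Not NE.
(Up, R): Player 1 can switch to Middle (46 → 93). Not NE.
(Middle, L): Player 2 can switch to R (48 → 70). Not NE.
(Middle, CL): Player 1 can switch to Up (59 → 61). Not NE.
(Middle, CR): Player 2 can switch to L (45 → 48). Not NE.
(Middle, R): Player 1 can switch to Down (93 → 97). Not NE.
(Down, L): Player 1 can switch to Middle (32 → 49). Not NE.
(Down, CL): Player 1 can switch to Up (52 → 61). Not NE.
(Down, CR): Player 1 can switch to Middle (46 → 49). Not NE.
(Down, R): Player 2 can switch to CL (54 → 71). Not NE.

This game has no pure Nash equilibrium.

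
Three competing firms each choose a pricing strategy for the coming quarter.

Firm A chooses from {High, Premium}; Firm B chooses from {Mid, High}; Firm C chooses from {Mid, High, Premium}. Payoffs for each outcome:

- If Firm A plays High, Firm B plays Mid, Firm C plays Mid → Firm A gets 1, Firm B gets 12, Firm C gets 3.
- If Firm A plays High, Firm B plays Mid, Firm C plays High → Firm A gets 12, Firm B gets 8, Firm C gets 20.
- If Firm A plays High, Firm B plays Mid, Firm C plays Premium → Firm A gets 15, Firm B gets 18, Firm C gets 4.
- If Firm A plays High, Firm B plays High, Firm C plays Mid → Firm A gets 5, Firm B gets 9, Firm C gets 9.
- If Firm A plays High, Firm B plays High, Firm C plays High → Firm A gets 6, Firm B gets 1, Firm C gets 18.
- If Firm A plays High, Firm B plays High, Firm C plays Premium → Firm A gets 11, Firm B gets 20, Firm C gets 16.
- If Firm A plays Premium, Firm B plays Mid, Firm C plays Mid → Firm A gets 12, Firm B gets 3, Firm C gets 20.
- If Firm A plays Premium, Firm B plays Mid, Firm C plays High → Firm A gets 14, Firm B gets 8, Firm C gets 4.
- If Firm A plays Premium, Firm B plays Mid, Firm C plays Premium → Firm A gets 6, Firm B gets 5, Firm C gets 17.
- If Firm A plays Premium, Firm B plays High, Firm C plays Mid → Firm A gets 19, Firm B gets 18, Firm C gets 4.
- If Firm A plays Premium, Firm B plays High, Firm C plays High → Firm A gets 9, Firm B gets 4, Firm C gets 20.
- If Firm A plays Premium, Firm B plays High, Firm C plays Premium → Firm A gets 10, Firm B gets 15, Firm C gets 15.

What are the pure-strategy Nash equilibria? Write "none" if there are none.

(High, Mid, Mid): Firm A can switch to Premium (1 → 12). Not NE.
(High, Mid, High): Firm A can switch to Premium (12 → 14). Not NE.
(High, Mid, Premium): Firm B can switch to High (18 → 20). Not NE.
(High, High, Mid): Firm A can switch to Premium (5 → 19). Not NE.
(High, High, High): Firm A can switch to Premium (6 → 9). Not NE.
(High, High, Premium): Firm C can switch to High (16 → 18). Not NE.
(Premium, Mid, Mid): Firm B can switch to High (3 → 18). Not NE.
(Premium, Mid, High): Firm C can switch to Mid (4 → 20). Not NE.
(The remaining 4 profiles each have a profitable deviation by the same check.)

none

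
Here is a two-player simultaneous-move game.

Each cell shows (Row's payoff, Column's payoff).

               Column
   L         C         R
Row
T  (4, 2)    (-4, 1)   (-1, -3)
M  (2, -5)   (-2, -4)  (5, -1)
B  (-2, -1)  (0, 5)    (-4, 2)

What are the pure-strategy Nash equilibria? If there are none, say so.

The pure Nash equilibria are (T, L); (M, R); (B, C).

Mark each player's best response to every combination of opponents' strategies; a profile where every player is best-responding is a pure Nash equilibrium.
Row against L: payoffs 4, 2, -2 → best response T.
Row against C: payoffs -4, -2, 0 → best response B.
Row against R: payoffs -1, 5, -4 → best response M.
Column against T: payoffs 2, 1, -3 → best response L.
Column against M: payoffs -5, -4, -1 → best response R.
Column against B: payoffs -1, 5, 2 → best response C.
Mutual best responses: (T, L); (M, R); (B, C).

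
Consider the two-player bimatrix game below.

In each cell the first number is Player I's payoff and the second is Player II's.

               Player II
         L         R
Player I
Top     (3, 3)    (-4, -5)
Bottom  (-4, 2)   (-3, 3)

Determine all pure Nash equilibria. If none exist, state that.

(Top, L); (Bottom, R)

Player I against L: payoffs 3, -4 → best response Top.
Player I against R: payoffs -4, -3 → best response Bottom.
Player II against Top: payoffs 3, -5 → best response L.
Player II against Bottom: payoffs 2, 3 → best response R.
Mutual best responses: (Top, L); (Bottom, R).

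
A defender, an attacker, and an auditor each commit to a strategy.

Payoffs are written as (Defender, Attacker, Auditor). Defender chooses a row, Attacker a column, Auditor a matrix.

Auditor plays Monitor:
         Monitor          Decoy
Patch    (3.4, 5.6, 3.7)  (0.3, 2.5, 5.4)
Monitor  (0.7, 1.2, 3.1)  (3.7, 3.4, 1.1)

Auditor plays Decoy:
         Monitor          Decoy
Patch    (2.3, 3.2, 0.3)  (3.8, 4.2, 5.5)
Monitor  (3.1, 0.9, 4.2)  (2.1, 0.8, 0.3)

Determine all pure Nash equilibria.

The pure Nash equilibria are (Patch, Monitor, Monitor) and (Patch, Decoy, Decoy) and (Monitor, Monitor, Decoy) and (Monitor, Decoy, Monitor).

(Patch, Monitor, Monitor): Defender gets 3.4, best alternative 0.7; Attacker gets 5.6, best alternative 2.5; Auditor gets 3.7, best alternative 0.3. No profitable deviation — NE.
(Patch, Monitor, Decoy): Defender can switch to Monitor (2.3 → 3.1). Not NE.
(Patch, Decoy, Monitor): Defender can switch to Monitor (0.3 → 3.7). Not NE.
(Patch, Decoy, Decoy): Defender gets 3.8, best alternative 2.1; Attacker gets 4.2, best alternative 3.2; Auditor gets 5.5, best alternative 5.4. No profitable deviation — NE.
(Monitor, Monitor, Monitor): Defender can switch to Patch (0.7 → 3.4). Not NE.
(Monitor, Monitor, Decoy): Defender gets 3.1, best alternative 2.3; Attacker gets 0.9, best alternative 0.8; Auditor gets 4.2, best alternative 3.1. No profitable deviation — NE.
(Monitor, Decoy, Monitor): Defender gets 3.7, best alternative 0.3; Attacker gets 3.4, best alternative 1.2; Auditor gets 1.1, best alternative 0.3. No profitable deviation — NE.
(Monitor, Decoy, Decoy): Defender can switch to Patch (2.1 → 3.8). Not NE.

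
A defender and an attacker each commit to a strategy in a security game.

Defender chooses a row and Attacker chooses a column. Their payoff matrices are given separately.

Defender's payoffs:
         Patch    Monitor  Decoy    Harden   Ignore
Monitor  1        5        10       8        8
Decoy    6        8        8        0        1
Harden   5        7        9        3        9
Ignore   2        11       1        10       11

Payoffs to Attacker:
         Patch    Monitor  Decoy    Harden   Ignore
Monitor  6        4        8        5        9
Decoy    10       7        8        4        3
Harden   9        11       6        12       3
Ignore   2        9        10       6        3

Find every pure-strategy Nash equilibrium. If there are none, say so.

The unique pure-strategy Nash equilibrium is (Decoy, Patch).

For each strategy profile, look for a profitable unilateral deviation.
(Monitor, Patch): Defender can switch to Decoy (1 → 6). Not NE.
(Monitor, Monitor): Defender can switch to Decoy (5 → 8). Not NE.
(Monitor, Decoy): Attacker can switch to Ignore (8 → 9). Not NE.
(Monitor, Harden): Defender can switch to Ignore (8 → 10). Not NE.
(Monitor, Ignore): Defender can switch to Harden (8 → 9). Not NE.
(Decoy, Patch): Defender gets 6, best alternative 5; Attacker gets 10, best alternative 8. No profitable deviation — NE.
(Decoy, Monitor): Defender can switch to Ignore (8 → 11). Not NE.
(Decoy, Decoy): Defender can switch to Monitor (8 → 10). Not NE.
(Decoy, Harden): Defender can switch to Monitor (0 → 8). Not NE.
(Decoy, Ignore): Defender can switch to Monitor (1 → 8). Not NE.
(Harden, Patch): Defender can switch to Decoy (5 → 6). Not NE.
(The remaining 9 profiles each have a profitable deviation by the same check.)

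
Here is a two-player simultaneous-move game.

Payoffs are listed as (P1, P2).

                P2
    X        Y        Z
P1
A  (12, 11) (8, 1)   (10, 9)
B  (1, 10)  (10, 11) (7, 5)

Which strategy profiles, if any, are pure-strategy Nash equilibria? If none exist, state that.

(A, X); (B, Y)

(A, X): P1 gets 12, best alternative 1; P2 gets 11, best alternative 9. No profitable deviation — NE.
(A, Y): P1 can switch to B (8 → 10). Not NE.
(A, Z): P2 can switch to X (9 → 11). Not NE.
(B, X): P1 can switch to A (1 → 12). Not NE.
(B, Y): P1 gets 10, best alternative 8; P2 gets 11, best alternative 10. No profitable deviation — NE.
(B, Z): P1 can switch to A (7 → 10). Not NE.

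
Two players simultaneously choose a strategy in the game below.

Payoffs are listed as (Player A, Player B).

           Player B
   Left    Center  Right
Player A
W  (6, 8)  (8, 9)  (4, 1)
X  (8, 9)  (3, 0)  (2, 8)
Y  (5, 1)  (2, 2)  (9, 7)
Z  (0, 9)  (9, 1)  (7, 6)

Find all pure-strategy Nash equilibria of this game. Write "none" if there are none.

(W, Left): Player A can switch to X (6 → 8). Not NE.
(W, Center): Player A can switch to Z (8 → 9). Not NE.
(W, Right): Player A can switch to Y (4 → 9). Not NE.
(X, Left): Player A gets 8, best alternative 6; Player B gets 9, best alternative 8. No profitable deviation — NE.
(X, Center): Player A can switch to W (3 → 8). Not NE.
(X, Right): Player A can switch to W (2 → 4). Not NE.
(Y, Left): Player A can switch to W (5 → 6). Not NE.
(Y, Center): Player A can switch to W (2 → 8). Not NE.
(Y, Right): Player A gets 9, best alternative 7; Player B gets 7, best alternative 2. No profitable deviation — NE.
(Z, Left): Player A can switch to W (0 → 6). Not NE.
(Z, Center): Player B can switch to Left (1 → 9). Not NE.
(Z, Right): Player A can switch to Y (7 → 9). Not NE.

The pure Nash equilibria are (X, Left); (Y, Right).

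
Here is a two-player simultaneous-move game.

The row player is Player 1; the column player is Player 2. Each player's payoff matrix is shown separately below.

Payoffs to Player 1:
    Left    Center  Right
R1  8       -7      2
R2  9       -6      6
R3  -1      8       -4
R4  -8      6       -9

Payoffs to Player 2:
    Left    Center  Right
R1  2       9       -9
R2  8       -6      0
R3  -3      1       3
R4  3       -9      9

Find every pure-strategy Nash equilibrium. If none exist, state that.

(R1, Left): Player 1 can switch to R2 (8 → 9). Not NE.
(R1, Center): Player 1 can switch to R2 (-7 → -6). Not NE.
(R1, Right): Player 1 can switch to R2 (2 → 6). Not NE.
(R2, Left): Player 1 gets 9, best alternative 8; Player 2 gets 8, best alternative 0. No profitable deviation — NE.
(R2, Center): Player 1 can switch to R3 (-6 → 8). Not NE.
(R2, Right): Player 2 can switch to Left (0 → 8). Not NE.
(R3, Left): Player 1 can switch to R1 (-1 → 8). Not NE.
(R3, Center): Player 2 can switch to Right (1 → 3). Not NE.
(R3, Right): Player 1 can switch to R1 (-4 → 2). Not NE.
(The remaining 3 profiles each have a profitable deviation by the same check.)

(R2, Left)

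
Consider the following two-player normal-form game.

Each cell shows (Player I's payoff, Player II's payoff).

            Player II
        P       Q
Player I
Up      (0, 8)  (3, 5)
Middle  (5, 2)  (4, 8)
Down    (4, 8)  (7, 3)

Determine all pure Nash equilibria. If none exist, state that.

For each player, find the best response to each opponent profile; mutual best responses are the pure NE.
Player I against P: payoffs 0, 5, 4 → best response Middle.
Player I against Q: payoffs 3, 4, 7 → best response Down.
Player II against Up: payoffs 8, 5 → best response P.
Player II against Middle: payoffs 2, 8 → best response Q.
Player II against Down: payoffs 8, 3 → best response P.
No profile is a mutual best response for all players.

none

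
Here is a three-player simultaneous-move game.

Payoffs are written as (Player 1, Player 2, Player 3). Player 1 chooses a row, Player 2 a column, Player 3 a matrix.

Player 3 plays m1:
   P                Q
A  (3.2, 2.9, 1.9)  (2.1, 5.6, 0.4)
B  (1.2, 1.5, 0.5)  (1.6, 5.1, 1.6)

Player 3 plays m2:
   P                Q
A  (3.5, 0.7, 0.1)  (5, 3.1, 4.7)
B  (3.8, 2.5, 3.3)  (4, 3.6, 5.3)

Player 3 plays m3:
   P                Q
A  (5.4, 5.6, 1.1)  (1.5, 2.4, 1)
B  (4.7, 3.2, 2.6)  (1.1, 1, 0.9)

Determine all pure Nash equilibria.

(A, Q, m2)

(A, P, m1): Player 2 can switch to Q (2.9 → 5.6). Not NE.
(A, P, m2): Player 1 can switch to B (3.5 → 3.8). Not NE.
(A, P, m3): Player 3 can switch to m1 (1.1 → 1.9). Not NE.
(A, Q, m1): Player 3 can switch to m2 (0.4 → 4.7). Not NE.
(A, Q, m2): Player 1 gets 5, best alternative 4; Player 2 gets 3.1, best alternative 0.7; Player 3 gets 4.7, best alternative 1. No profitable deviation — NE.
(A, Q, m3): Player 2 can switch to P (2.4 → 5.6). Not NE.
(B, P, m1): Player 1 can switch to A (1.2 → 3.2). Not NE.
(B, P, m2): Player 2 can switch to Q (2.5 → 3.6). Not NE.
(B, P, m3): Player 1 can switch to A (4.7 → 5.4). Not NE.
(The remaining 3 profiles each have a profitable deviation by the same check.)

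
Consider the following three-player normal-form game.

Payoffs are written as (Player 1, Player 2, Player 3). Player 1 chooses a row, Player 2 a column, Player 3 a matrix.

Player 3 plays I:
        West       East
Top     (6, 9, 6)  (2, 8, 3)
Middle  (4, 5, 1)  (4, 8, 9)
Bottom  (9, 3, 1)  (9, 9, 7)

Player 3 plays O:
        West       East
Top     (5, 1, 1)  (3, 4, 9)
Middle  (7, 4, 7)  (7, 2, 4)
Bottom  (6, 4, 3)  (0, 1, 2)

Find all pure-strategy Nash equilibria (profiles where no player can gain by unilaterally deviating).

(Top, West, I): Player 1 can switch to Bottom (6 → 9). Not NE.
(Top, West, O): Player 1 can switch to Middle (5 → 7). Not NE.
(Top, East, I): Player 1 can switch to Middle (2 → 4). Not NE.
(Top, East, O): Player 1 can switch to Middle (3 → 7). Not NE.
(Middle, West, I): Player 1 can switch to Top (4 → 6). Not NE.
(Middle, West, O): Player 1 gets 7, best alternative 6; Player 2 gets 4, best alternative 2; Player 3 gets 7, best alternative 1. No profitable deviation — NE.
(Middle, East, I): Player 1 can switch to Bottom (4 → 9). Not NE.
(Middle, East, O): Player 2 can switch to West (2 → 4). Not NE.
(Bottom, West, I): Player 2 can switch to East (3 → 9). Not NE.
(Bottom, East, I): Player 1 gets 9, best alternative 4; Player 2 gets 9, best alternative 3; Player 3 gets 7, best alternative 2. No profitable deviation — NE.
(The remaining 2 profiles each have a profitable deviation by the same check.)

(Middle, West, O) and (Bottom, East, I)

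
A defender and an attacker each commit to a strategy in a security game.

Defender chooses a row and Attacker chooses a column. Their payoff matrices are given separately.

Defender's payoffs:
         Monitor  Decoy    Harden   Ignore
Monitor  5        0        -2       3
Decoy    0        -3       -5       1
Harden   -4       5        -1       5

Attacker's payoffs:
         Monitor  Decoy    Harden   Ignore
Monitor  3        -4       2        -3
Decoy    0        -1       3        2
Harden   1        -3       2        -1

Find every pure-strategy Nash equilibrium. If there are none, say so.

The pure Nash equilibria are (Monitor, Monitor); (Harden, Harden).

Defender against Monitor: payoffs 5, 0, -4 → best response Monitor.
Defender against Decoy: payoffs 0, -3, 5 → best response Harden.
Defender against Harden: payoffs -2, -5, -1 → best response Harden.
Defender against Ignore: payoffs 3, 1, 5 → best response Harden.
Attacker against Monitor: payoffs 3, -4, 2, -3 → best response Monitor.
Attacker against Decoy: payoffs 0, -1, 3, 2 → best response Harden.
Attacker against Harden: payoffs 1, -3, 2, -1 → best response Harden.
Mutual best responses: (Monitor, Monitor); (Harden, Harden).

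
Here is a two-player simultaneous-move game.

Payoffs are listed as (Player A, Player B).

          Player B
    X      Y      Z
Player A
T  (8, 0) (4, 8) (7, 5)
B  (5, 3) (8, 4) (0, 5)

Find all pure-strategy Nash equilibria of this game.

Player A against X: payoffs 8, 5 → best response T.
Player A against Y: payoffs 4, 8 → best response B.
Player A against Z: payoffs 7, 0 → best response T.
Player B against T: payoffs 0, 8, 5 → best response Y.
Player B against B: payoffs 3, 4, 5 → best response Z.
No profile is a mutual best response for all players.

There is no pure-strategy Nash equilibrium.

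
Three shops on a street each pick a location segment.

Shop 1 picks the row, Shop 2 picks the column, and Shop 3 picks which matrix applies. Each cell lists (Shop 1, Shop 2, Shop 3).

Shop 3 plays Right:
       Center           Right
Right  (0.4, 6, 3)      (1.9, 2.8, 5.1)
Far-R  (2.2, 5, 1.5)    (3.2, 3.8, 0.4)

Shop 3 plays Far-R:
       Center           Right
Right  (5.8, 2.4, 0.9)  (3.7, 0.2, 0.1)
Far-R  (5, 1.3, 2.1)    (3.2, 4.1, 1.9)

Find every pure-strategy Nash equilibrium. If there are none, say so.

For each player, find the best response to each opponent profile; mutual best responses are the pure NE.
Shop 1 against (Center, Right): payoffs 0.4, 2.2 → best response Far-R.
Shop 1 against (Center, Far-R): payoffs 5.8, 5 → best response Right.
Shop 1 against (Right, Right): payoffs 1.9, 3.2 → best response Far-R.
Shop 1 against (Right, Far-R): payoffs 3.7, 3.2 → best response Right.
Shop 2 against (Right, Right): payoffs 6, 2.8 → best response Center.
Shop 2 against (Right, Far-R): payoffs 2.4, 0.2 → best response Center.
Shop 2 against (Far-R, Right): payoffs 5, 3.8 → best response Center.
Shop 2 against (Far-R, Far-R): payoffs 1.3, 4.1 → best response Right.
Shop 3 against (Right, Center): payoffs 3, 0.9 → best response Right.
Shop 3 against (Right, Right): payoffs 5.1, 0.1 → best response Right.
Shop 3 against (Far-R, Center): payoffs 1.5, 2.1 → best response Far-R.
Shop 3 against (Far-R, Right): payoffs 0.4, 1.9 → best response Far-R.
No profile is a mutual best response for all players.

This game has no pure Nash equilibrium.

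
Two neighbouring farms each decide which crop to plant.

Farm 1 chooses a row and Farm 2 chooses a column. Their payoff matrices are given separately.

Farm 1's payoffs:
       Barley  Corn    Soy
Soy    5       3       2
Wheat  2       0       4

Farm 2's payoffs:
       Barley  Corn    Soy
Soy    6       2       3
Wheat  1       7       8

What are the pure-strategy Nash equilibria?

The pure Nash equilibria are (Soy, Barley) and (Wheat, Soy).

(Soy, Barley): Farm 1 gets 5, best alternative 2; Farm 2 gets 6, best alternative 3. No profitable deviation — NE.
(Soy, Corn): Farm 2 can switch to Barley (2 → 6). Not NE.
(Soy, Soy): Farm 1 can switch to Wheat (2 → 4). Not NE.
(Wheat, Barley): Farm 1 can switch to Soy (2 → 5). Not NE.
(Wheat, Corn): Farm 1 can switch to Soy (0 → 3). Not NE.
(Wheat, Soy): Farm 1 gets 4, best alternative 2; Farm 2 gets 8, best alternative 7. No profitable deviation — NE.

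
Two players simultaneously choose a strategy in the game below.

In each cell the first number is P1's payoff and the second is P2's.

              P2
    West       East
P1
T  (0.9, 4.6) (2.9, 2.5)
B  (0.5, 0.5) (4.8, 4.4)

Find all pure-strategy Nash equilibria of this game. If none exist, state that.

P1 against West: payoffs 0.9, 0.5 → best response T.
P1 against East: payoffs 2.9, 4.8 → best response B.
P2 against T: payoffs 4.6, 2.5 → best response West.
P2 against B: payoffs 0.5, 4.4 → best response East.
Mutual best responses: (T, West); (B, East).

Pure-strategy Nash equilibria: (T, West), (B, East)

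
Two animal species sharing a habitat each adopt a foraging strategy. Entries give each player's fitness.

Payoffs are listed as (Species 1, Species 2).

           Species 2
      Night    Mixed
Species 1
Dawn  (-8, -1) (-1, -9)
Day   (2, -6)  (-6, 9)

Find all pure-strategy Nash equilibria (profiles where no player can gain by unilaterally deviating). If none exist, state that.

Species 1 against Night: payoffs -8, 2 → best response Day.
Species 1 against Mixed: payoffs -1, -6 → best response Dawn.
Species 2 against Dawn: payoffs -1, -9 → best response Night.
Species 2 against Day: payoffs -6, 9 → best response Mixed.
No profile is a mutual best response for all players.

No pure-strategy Nash equilibrium.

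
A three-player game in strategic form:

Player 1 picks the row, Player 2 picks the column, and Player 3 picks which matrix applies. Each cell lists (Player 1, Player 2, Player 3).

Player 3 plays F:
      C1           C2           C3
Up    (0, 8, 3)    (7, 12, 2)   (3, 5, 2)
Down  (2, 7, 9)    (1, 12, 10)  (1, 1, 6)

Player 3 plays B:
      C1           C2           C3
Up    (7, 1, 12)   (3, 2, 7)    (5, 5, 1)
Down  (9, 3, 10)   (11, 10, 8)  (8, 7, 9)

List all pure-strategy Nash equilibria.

No pure-strategy Nash equilibrium.

Player 1 against (C1, F): payoffs 0, 2 → best response Down.
Player 1 against (C1, B): payoffs 7, 9 → best response Down.
Player 1 against (C2, F): payoffs 7, 1 → best response Up.
Player 1 against (C2, B): payoffs 3, 11 → best response Down.
Player 1 against (C3, F): payoffs 3, 1 → best response Up.
Player 1 against (C3, B): payoffs 5, 8 → best response Down.
Player 2 against (Up, F): payoffs 8, 12, 5 → best response C2.
Player 2 against (Up, B): payoffs 1, 2, 5 → best response C3.
Player 2 against (Down, F): payoffs 7, 12, 1 → best response C2.
Player 2 against (Down, B): payoffs 3, 10, 7 → best response C2.
Player 3 against (Up, C1): payoffs 3, 12 → best response B.
Player 3 against (Up, C2): payoffs 2, 7 → best response B.
Player 3 against (Up, C3): payoffs 2, 1 → best response F.
Player 3 against (Down, C1): payoffs 9, 10 → best response B.
Player 3 against (Down, C2): payoffs 10, 8 → best response F.
Player 3 against (Down, C3): payoffs 6, 9 → best response B.
No profile is a mutual best response for all players.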